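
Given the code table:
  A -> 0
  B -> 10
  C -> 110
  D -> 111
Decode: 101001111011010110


Decoding:
10 -> B
10 -> B
0 -> A
111 -> D
10 -> B
110 -> C
10 -> B
110 -> C


Result: BBADBCBC


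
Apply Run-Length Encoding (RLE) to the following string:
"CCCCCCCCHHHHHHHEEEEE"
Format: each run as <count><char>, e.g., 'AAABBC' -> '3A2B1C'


Scanning runs left to right:
  i=0: run of 'C' x 8 -> '8C'
  i=8: run of 'H' x 7 -> '7H'
  i=15: run of 'E' x 5 -> '5E'

RLE = 8C7H5E


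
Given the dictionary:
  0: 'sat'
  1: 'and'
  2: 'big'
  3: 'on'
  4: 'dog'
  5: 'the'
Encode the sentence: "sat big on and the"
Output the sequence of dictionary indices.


Look up each word in the dictionary:
  'sat' -> 0
  'big' -> 2
  'on' -> 3
  'and' -> 1
  'the' -> 5

Encoded: [0, 2, 3, 1, 5]


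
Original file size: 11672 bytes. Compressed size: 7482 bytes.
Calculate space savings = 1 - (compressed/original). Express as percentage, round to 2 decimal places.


ratio = compressed/original = 7482/11672 = 0.641021
savings = 1 - ratio = 1 - 0.641021 = 0.358979
as a percentage: 0.358979 * 100 = 35.9%

Space savings = 1 - 7482/11672 = 35.9%


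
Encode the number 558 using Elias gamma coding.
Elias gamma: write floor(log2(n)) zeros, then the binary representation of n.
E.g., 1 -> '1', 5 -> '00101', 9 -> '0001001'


num_bits = floor(log2(558)) + 1 = 10
leading_zeros = num_bits - 1 = 9
binary(558) = 1000101110

Elias gamma(558) = '000000000' + '1000101110' = 0000000001000101110 (19 bits)


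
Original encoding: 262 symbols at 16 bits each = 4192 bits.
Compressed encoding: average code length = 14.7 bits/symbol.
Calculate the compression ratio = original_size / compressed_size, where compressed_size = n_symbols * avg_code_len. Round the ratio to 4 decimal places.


original_size = n_symbols * orig_bits = 262 * 16 = 4192 bits
compressed_size = n_symbols * avg_code_len = 262 * 14.7 = 3851.4 bits
ratio = original_size / compressed_size = 4192 / 3851.4 = 1.0884

Compression ratio = 1.0884


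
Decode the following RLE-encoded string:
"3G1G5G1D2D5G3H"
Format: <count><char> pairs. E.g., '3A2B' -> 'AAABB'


Expanding each <count><char> pair:
  3G -> 'GGG'
  1G -> 'G'
  5G -> 'GGGGG'
  1D -> 'D'
  2D -> 'DD'
  5G -> 'GGGGG'
  3H -> 'HHH'

Decoded = GGGGGGGGGDDDGGGGGHHH


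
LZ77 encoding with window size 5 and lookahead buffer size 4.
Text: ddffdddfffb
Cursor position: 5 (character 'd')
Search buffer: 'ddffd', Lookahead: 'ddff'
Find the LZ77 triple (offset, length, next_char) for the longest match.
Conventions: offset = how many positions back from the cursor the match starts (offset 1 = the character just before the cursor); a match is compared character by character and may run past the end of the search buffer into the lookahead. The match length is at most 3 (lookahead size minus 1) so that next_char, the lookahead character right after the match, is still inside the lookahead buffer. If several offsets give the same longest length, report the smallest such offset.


Try each offset into the search buffer:
  offset=1 (pos 4, char 'd'): match length 2
  offset=2 (pos 3, char 'f'): match length 0
  offset=3 (pos 2, char 'f'): match length 0
  offset=4 (pos 1, char 'd'): match length 1
  offset=5 (pos 0, char 'd'): match length 3
Longest match has length 3 at offset 5.
next_char = character at position 5 + 3 = 8 -> 'f'

Best match: offset=5, length=3 (matching 'ddf' starting at position 0)
LZ77 triple: (5, 3, 'f')


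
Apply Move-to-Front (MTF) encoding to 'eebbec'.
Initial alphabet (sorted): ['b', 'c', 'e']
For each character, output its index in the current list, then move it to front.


MTF encoding:
'e': index 2 in ['b', 'c', 'e'] -> ['e', 'b', 'c']
'e': index 0 in ['e', 'b', 'c'] -> ['e', 'b', 'c']
'b': index 1 in ['e', 'b', 'c'] -> ['b', 'e', 'c']
'b': index 0 in ['b', 'e', 'c'] -> ['b', 'e', 'c']
'e': index 1 in ['b', 'e', 'c'] -> ['e', 'b', 'c']
'c': index 2 in ['e', 'b', 'c'] -> ['c', 'e', 'b']


Output: [2, 0, 1, 0, 1, 2]


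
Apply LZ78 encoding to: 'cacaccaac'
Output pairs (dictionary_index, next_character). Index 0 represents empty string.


LZ78 encoding steps:
Dictionary: {0: ''}
Step 1: w='' (idx 0), next='c' -> output (0, 'c'), add 'c' as idx 1
Step 2: w='' (idx 0), next='a' -> output (0, 'a'), add 'a' as idx 2
Step 3: w='c' (idx 1), next='a' -> output (1, 'a'), add 'ca' as idx 3
Step 4: w='c' (idx 1), next='c' -> output (1, 'c'), add 'cc' as idx 4
Step 5: w='a' (idx 2), next='a' -> output (2, 'a'), add 'aa' as idx 5
Step 6: w='c' (idx 1), end of input -> output (1, '')


Encoded: [(0, 'c'), (0, 'a'), (1, 'a'), (1, 'c'), (2, 'a'), (1, '')]


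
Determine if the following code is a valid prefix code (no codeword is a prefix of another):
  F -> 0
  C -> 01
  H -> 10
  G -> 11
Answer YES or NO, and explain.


Checking each pair (does one codeword prefix another?):
  F='0' vs C='01': prefix -- VIOLATION

NO -- this is NOT a valid prefix code. F (0) is a prefix of C (01).


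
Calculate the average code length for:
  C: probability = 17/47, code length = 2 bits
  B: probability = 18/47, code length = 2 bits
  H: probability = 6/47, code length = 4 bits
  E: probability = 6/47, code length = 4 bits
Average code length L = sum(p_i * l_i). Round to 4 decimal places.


Weighted contributions p_i * l_i:
  C: (17/47) * 2 = 34/47
  B: (18/47) * 2 = 36/47
  H: (6/47) * 4 = 24/47
  E: (6/47) * 4 = 24/47
Sum = (34 + 36 + 24 + 24)/47 = 118/47

L = 118/47 = 2.5106 bits/symbol


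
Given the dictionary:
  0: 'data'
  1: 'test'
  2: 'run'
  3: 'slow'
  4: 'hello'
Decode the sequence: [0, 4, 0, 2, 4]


Look up each index in the dictionary:
  0 -> 'data'
  4 -> 'hello'
  0 -> 'data'
  2 -> 'run'
  4 -> 'hello'

Decoded: "data hello data run hello"


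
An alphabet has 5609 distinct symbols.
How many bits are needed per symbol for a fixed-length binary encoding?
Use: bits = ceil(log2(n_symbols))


log2(5609) = 12.4535
Bracket: 2^12 = 4096 < 5609 <= 2^13 = 8192
So ceil(log2(5609)) = 13

bits = ceil(log2(5609)) = ceil(12.4535) = 13 bits


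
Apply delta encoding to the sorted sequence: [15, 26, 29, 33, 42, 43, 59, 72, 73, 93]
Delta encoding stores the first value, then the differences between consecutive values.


First value: 15
Deltas:
  26 - 15 = 11
  29 - 26 = 3
  33 - 29 = 4
  42 - 33 = 9
  43 - 42 = 1
  59 - 43 = 16
  72 - 59 = 13
  73 - 72 = 1
  93 - 73 = 20


Delta encoded: [15, 11, 3, 4, 9, 1, 16, 13, 1, 20]


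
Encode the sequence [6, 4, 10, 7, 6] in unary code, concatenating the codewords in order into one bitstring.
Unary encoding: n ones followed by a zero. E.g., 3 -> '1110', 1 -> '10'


Encode each number as n ones followed by a terminating 0:
  6 -> 1111110 (7 bits)
  4 -> 11110 (5 bits)
  10 -> 11111111110 (11 bits)
  7 -> 11111110 (8 bits)
  6 -> 1111110 (7 bits)
Total length = 7 + 5 + 11 + 8 + 7 = 38 bits.

Unary([6, 4, 10, 7, 6]) = 11111101111011111111110111111101111110 (38 bits)


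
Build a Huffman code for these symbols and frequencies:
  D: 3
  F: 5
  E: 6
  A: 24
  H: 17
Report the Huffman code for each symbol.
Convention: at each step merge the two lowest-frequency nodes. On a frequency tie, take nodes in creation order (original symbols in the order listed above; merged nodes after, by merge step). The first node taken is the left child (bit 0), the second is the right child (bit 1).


Huffman tree construction:
Step 1: Merge D(3) + F(5) = 8
Step 2: Merge E(6) + (D+F)(8) = 14
Step 3: Merge (E+(D+F))(14) + H(17) = 31
Step 4: Merge A(24) + ((E+(D+F))+H)(31) = 55
Read each symbol's code off the tree from the root (left child = 0, right child = 1).

Codes:
  D: 1010 (length 4)
  F: 1011 (length 4)
  E: 100 (length 3)
  A: 0 (length 1)
  H: 11 (length 2)
Average code length: 108/55 = 1.9636 bits/symbol


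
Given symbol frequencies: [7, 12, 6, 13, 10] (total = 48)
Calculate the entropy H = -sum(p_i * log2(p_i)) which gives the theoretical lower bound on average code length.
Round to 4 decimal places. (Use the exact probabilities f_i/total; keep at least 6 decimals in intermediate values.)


Per-symbol terms -p_i * log2(p_i) with p_i = f_i/48:
  p = 7/48 = 0.145833: log2(p) = -2.777608, -p*log2(p) = 0.405068
  p = 12/48 = 0.250000: log2(p) = -2.000000, -p*log2(p) = 0.500000
  p = 6/48 = 0.125000: log2(p) = -3.000000, -p*log2(p) = 0.375000
  p = 13/48 = 0.270833: log2(p) = -1.884523, -p*log2(p) = 0.510392
  p = 10/48 = 0.208333: log2(p) = -2.263034, -p*log2(p) = 0.471466
H = 0.405068 + 0.500000 + 0.375000 + 0.510392 + 0.471466 = 2.261926

H = 2.2619 bits/symbol


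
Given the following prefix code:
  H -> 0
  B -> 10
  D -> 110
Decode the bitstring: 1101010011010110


Decoding step by step:
Bits 110 -> D
Bits 10 -> B
Bits 10 -> B
Bits 0 -> H
Bits 110 -> D
Bits 10 -> B
Bits 110 -> D


Decoded message: DBBHDBD


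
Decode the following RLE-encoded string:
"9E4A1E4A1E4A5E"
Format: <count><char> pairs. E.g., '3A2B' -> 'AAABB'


Expanding each <count><char> pair:
  9E -> 'EEEEEEEEE'
  4A -> 'AAAA'
  1E -> 'E'
  4A -> 'AAAA'
  1E -> 'E'
  4A -> 'AAAA'
  5E -> 'EEEEE'

Decoded = EEEEEEEEEAAAAEAAAAEAAAAEEEEE


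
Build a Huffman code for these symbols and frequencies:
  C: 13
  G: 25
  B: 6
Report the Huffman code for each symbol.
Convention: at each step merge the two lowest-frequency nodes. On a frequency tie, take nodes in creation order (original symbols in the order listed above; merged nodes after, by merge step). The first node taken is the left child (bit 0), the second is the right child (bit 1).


Huffman tree construction:
Step 1: Merge B(6) + C(13) = 19
Step 2: Merge (B+C)(19) + G(25) = 44
Read each symbol's code off the tree from the root (left child = 0, right child = 1).

Codes:
  C: 01 (length 2)
  G: 1 (length 1)
  B: 00 (length 2)
Average code length: 63/44 = 1.4318 bits/symbol


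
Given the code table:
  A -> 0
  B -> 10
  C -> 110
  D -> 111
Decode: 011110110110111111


Decoding:
0 -> A
111 -> D
10 -> B
110 -> C
110 -> C
111 -> D
111 -> D


Result: ADBCCDD


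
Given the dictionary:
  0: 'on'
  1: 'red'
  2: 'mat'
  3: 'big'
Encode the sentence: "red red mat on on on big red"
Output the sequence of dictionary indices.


Look up each word in the dictionary:
  'red' -> 1
  'red' -> 1
  'mat' -> 2
  'on' -> 0
  'on' -> 0
  'on' -> 0
  'big' -> 3
  'red' -> 1

Encoded: [1, 1, 2, 0, 0, 0, 3, 1]


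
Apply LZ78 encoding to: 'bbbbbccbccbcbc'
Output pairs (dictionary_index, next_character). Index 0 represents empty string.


LZ78 encoding steps:
Dictionary: {0: ''}
Step 1: w='' (idx 0), next='b' -> output (0, 'b'), add 'b' as idx 1
Step 2: w='b' (idx 1), next='b' -> output (1, 'b'), add 'bb' as idx 2
Step 3: w='bb' (idx 2), next='c' -> output (2, 'c'), add 'bbc' as idx 3
Step 4: w='' (idx 0), next='c' -> output (0, 'c'), add 'c' as idx 4
Step 5: w='b' (idx 1), next='c' -> output (1, 'c'), add 'bc' as idx 5
Step 6: w='c' (idx 4), next='b' -> output (4, 'b'), add 'cb' as idx 6
Step 7: w='cb' (idx 6), next='c' -> output (6, 'c'), add 'cbc' as idx 7


Encoded: [(0, 'b'), (1, 'b'), (2, 'c'), (0, 'c'), (1, 'c'), (4, 'b'), (6, 'c')]


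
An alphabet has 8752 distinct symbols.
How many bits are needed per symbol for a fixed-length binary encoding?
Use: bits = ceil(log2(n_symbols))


log2(8752) = 13.0954
Bracket: 2^13 = 8192 < 8752 <= 2^14 = 16384
So ceil(log2(8752)) = 14

bits = ceil(log2(8752)) = ceil(13.0954) = 14 bits


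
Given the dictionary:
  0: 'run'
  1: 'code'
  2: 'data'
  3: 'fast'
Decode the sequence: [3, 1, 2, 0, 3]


Look up each index in the dictionary:
  3 -> 'fast'
  1 -> 'code'
  2 -> 'data'
  0 -> 'run'
  3 -> 'fast'

Decoded: "fast code data run fast"


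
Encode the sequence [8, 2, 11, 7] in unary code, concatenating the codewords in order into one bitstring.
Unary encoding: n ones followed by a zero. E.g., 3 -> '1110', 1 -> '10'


Encode each number as n ones followed by a terminating 0:
  8 -> 111111110 (9 bits)
  2 -> 110 (3 bits)
  11 -> 111111111110 (12 bits)
  7 -> 11111110 (8 bits)
Total length = 9 + 3 + 12 + 8 = 32 bits.

Unary([8, 2, 11, 7]) = 11111111011011111111111011111110 (32 bits)


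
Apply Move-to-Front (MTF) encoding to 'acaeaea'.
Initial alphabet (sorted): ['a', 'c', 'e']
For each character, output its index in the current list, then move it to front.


MTF encoding:
'a': index 0 in ['a', 'c', 'e'] -> ['a', 'c', 'e']
'c': index 1 in ['a', 'c', 'e'] -> ['c', 'a', 'e']
'a': index 1 in ['c', 'a', 'e'] -> ['a', 'c', 'e']
'e': index 2 in ['a', 'c', 'e'] -> ['e', 'a', 'c']
'a': index 1 in ['e', 'a', 'c'] -> ['a', 'e', 'c']
'e': index 1 in ['a', 'e', 'c'] -> ['e', 'a', 'c']
'a': index 1 in ['e', 'a', 'c'] -> ['a', 'e', 'c']


Output: [0, 1, 1, 2, 1, 1, 1]


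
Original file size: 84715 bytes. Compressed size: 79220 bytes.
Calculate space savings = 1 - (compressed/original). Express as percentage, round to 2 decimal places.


ratio = compressed/original = 79220/84715 = 0.935135
savings = 1 - ratio = 1 - 0.935135 = 0.064865
as a percentage: 0.064865 * 100 = 6.49%

Space savings = 1 - 79220/84715 = 6.49%


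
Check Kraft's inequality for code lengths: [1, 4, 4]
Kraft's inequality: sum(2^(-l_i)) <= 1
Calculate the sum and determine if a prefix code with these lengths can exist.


Sum = 2^(-1) + 2^(-4) + 2^(-4)
    = 0.5 + 0.0625 + 0.0625
    = 10/16 = 0.625
Since 0.625 <= 1, Kraft's inequality IS satisfied.
A prefix code with these lengths CAN exist.

Kraft sum = 0.625. Satisfied.


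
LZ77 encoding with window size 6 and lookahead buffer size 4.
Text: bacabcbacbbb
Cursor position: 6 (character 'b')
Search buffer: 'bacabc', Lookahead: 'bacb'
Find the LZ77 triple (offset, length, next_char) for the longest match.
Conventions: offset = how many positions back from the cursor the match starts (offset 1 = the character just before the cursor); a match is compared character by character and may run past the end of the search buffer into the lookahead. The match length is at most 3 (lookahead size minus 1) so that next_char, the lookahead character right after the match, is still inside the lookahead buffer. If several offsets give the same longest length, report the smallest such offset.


Try each offset into the search buffer:
  offset=1 (pos 5, char 'c'): match length 0
  offset=2 (pos 4, char 'b'): match length 1
  offset=3 (pos 3, char 'a'): match length 0
  offset=4 (pos 2, char 'c'): match length 0
  offset=5 (pos 1, char 'a'): match length 0
  offset=6 (pos 0, char 'b'): match length 3
Longest match has length 3 at offset 6.
next_char = character at position 6 + 3 = 9 -> 'b'

Best match: offset=6, length=3 (matching 'bac' starting at position 0)
LZ77 triple: (6, 3, 'b')


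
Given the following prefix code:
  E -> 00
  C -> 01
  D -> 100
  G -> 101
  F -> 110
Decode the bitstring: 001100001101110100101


Decoding step by step:
Bits 00 -> E
Bits 110 -> F
Bits 00 -> E
Bits 01 -> C
Bits 101 -> G
Bits 110 -> F
Bits 100 -> D
Bits 101 -> G


Decoded message: EFECGFDG


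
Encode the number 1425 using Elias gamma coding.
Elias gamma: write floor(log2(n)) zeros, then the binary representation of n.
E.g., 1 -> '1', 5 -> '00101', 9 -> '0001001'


num_bits = floor(log2(1425)) + 1 = 11
leading_zeros = num_bits - 1 = 10
binary(1425) = 10110010001

Elias gamma(1425) = '0000000000' + '10110010001' = 000000000010110010001 (21 bits)


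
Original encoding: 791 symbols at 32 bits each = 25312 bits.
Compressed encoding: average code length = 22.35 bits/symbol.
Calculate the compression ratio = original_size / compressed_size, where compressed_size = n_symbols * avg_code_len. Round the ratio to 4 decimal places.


original_size = n_symbols * orig_bits = 791 * 32 = 25312 bits
compressed_size = n_symbols * avg_code_len = 791 * 22.35 = 17678.85 bits
ratio = original_size / compressed_size = 25312 / 17678.85 = 1.4318

Compression ratio = 1.4318


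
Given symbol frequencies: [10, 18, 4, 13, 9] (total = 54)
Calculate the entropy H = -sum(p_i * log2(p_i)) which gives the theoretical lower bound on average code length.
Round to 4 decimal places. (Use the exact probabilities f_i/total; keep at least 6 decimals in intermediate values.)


Per-symbol terms -p_i * log2(p_i) with p_i = f_i/54:
  p = 10/54 = 0.185185: log2(p) = -2.432959, -p*log2(p) = 0.450548
  p = 18/54 = 0.333333: log2(p) = -1.584963, -p*log2(p) = 0.528321
  p = 4/54 = 0.074074: log2(p) = -3.754888, -p*log2(p) = 0.278140
  p = 13/54 = 0.240741: log2(p) = -2.054448, -p*log2(p) = 0.494589
  p = 9/54 = 0.166667: log2(p) = -2.584963, -p*log2(p) = 0.430827
H = 0.450548 + 0.528321 + 0.278140 + 0.494589 + 0.430827 = 2.182425

H = 2.1824 bits/symbol


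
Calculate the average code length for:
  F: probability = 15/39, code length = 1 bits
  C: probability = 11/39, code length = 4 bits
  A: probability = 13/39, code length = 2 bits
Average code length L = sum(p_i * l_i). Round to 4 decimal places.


Weighted contributions p_i * l_i:
  F: (15/39) * 1 = 15/39
  C: (11/39) * 4 = 44/39
  A: (13/39) * 2 = 26/39
Sum = (15 + 44 + 26)/39 = 85/39

L = 85/39 = 2.1795 bits/symbol


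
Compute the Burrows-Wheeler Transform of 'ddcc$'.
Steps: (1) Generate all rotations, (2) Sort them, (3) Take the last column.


Rotations (sorted):
  0: $ddcc -> last char: c
  1: c$ddc -> last char: c
  2: cc$dd -> last char: d
  3: dcc$d -> last char: d
  4: ddcc$ -> last char: $


BWT = ccdd$


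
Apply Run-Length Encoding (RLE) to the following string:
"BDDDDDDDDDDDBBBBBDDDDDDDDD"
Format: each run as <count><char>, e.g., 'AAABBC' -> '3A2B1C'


Scanning runs left to right:
  i=0: run of 'B' x 1 -> '1B'
  i=1: run of 'D' x 11 -> '11D'
  i=12: run of 'B' x 5 -> '5B'
  i=17: run of 'D' x 9 -> '9D'

RLE = 1B11D5B9D


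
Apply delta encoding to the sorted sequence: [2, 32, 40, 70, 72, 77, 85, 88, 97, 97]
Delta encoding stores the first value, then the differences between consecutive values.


First value: 2
Deltas:
  32 - 2 = 30
  40 - 32 = 8
  70 - 40 = 30
  72 - 70 = 2
  77 - 72 = 5
  85 - 77 = 8
  88 - 85 = 3
  97 - 88 = 9
  97 - 97 = 0


Delta encoded: [2, 30, 8, 30, 2, 5, 8, 3, 9, 0]


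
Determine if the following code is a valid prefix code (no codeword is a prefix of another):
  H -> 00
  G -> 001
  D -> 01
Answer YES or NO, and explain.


Checking each pair (does one codeword prefix another?):
  H='00' vs G='001': prefix -- VIOLATION

NO -- this is NOT a valid prefix code. H (00) is a prefix of G (001).


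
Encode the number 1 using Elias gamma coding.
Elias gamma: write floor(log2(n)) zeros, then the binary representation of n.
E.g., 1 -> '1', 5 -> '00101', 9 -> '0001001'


num_bits = floor(log2(1)) + 1 = 1
leading_zeros = num_bits - 1 = 0
binary(1) = 1

Elias gamma(1) = '' + '1' = 1 (1 bits)


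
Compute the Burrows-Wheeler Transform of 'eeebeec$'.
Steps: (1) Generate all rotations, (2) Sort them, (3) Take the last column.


Rotations (sorted):
  0: $eeebeec -> last char: c
  1: beec$eee -> last char: e
  2: c$eeebee -> last char: e
  3: ebeec$ee -> last char: e
  4: ec$eeebe -> last char: e
  5: eebeec$e -> last char: e
  6: eec$eeeb -> last char: b
  7: eeebeec$ -> last char: $


BWT = ceeeeeb$


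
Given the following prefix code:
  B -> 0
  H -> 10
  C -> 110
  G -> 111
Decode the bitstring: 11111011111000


Decoding step by step:
Bits 111 -> G
Bits 110 -> C
Bits 111 -> G
Bits 110 -> C
Bits 0 -> B
Bits 0 -> B


Decoded message: GCGCBB


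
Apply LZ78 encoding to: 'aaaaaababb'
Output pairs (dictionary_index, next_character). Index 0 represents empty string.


LZ78 encoding steps:
Dictionary: {0: ''}
Step 1: w='' (idx 0), next='a' -> output (0, 'a'), add 'a' as idx 1
Step 2: w='a' (idx 1), next='a' -> output (1, 'a'), add 'aa' as idx 2
Step 3: w='aa' (idx 2), next='a' -> output (2, 'a'), add 'aaa' as idx 3
Step 4: w='' (idx 0), next='b' -> output (0, 'b'), add 'b' as idx 4
Step 5: w='a' (idx 1), next='b' -> output (1, 'b'), add 'ab' as idx 5
Step 6: w='b' (idx 4), end of input -> output (4, '')


Encoded: [(0, 'a'), (1, 'a'), (2, 'a'), (0, 'b'), (1, 'b'), (4, '')]


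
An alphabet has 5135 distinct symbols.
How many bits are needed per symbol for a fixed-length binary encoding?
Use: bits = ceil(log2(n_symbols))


log2(5135) = 12.3261
Bracket: 2^12 = 4096 < 5135 <= 2^13 = 8192
So ceil(log2(5135)) = 13

bits = ceil(log2(5135)) = ceil(12.3261) = 13 bits


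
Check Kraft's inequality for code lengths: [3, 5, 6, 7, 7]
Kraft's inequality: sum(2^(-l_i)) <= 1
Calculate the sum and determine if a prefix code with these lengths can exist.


Sum = 2^(-3) + 2^(-5) + 2^(-6) + 2^(-7) + 2^(-7)
    = 0.125 + 0.03125 + 0.015625 + 0.0078125 + 0.0078125
    = 24/128 = 0.1875
Since 0.1875 <= 1, Kraft's inequality IS satisfied.
A prefix code with these lengths CAN exist.

Kraft sum = 0.1875. Satisfied.


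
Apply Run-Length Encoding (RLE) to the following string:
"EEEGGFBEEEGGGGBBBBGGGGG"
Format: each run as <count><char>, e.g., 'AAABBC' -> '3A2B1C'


Scanning runs left to right:
  i=0: run of 'E' x 3 -> '3E'
  i=3: run of 'G' x 2 -> '2G'
  i=5: run of 'F' x 1 -> '1F'
  i=6: run of 'B' x 1 -> '1B'
  i=7: run of 'E' x 3 -> '3E'
  i=10: run of 'G' x 4 -> '4G'
  i=14: run of 'B' x 4 -> '4B'
  i=18: run of 'G' x 5 -> '5G'

RLE = 3E2G1F1B3E4G4B5G


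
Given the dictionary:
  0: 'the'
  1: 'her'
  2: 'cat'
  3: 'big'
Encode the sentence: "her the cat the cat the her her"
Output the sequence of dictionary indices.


Look up each word in the dictionary:
  'her' -> 1
  'the' -> 0
  'cat' -> 2
  'the' -> 0
  'cat' -> 2
  'the' -> 0
  'her' -> 1
  'her' -> 1

Encoded: [1, 0, 2, 0, 2, 0, 1, 1]


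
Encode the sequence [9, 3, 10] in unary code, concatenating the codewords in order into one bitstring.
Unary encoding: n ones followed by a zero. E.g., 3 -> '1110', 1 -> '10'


Encode each number as n ones followed by a terminating 0:
  9 -> 1111111110 (10 bits)
  3 -> 1110 (4 bits)
  10 -> 11111111110 (11 bits)
Total length = 10 + 4 + 11 = 25 bits.

Unary([9, 3, 10]) = 1111111110111011111111110 (25 bits)


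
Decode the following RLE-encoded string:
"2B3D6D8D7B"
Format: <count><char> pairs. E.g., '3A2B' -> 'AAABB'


Expanding each <count><char> pair:
  2B -> 'BB'
  3D -> 'DDD'
  6D -> 'DDDDDD'
  8D -> 'DDDDDDDD'
  7B -> 'BBBBBBB'

Decoded = BBDDDDDDDDDDDDDDDDDBBBBBBB


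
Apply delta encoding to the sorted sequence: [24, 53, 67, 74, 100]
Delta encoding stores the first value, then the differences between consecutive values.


First value: 24
Deltas:
  53 - 24 = 29
  67 - 53 = 14
  74 - 67 = 7
  100 - 74 = 26


Delta encoded: [24, 29, 14, 7, 26]


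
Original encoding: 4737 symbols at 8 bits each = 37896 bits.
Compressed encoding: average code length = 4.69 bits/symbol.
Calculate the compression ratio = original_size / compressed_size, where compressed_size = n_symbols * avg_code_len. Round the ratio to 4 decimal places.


original_size = n_symbols * orig_bits = 4737 * 8 = 37896 bits
compressed_size = n_symbols * avg_code_len = 4737 * 4.69 = 22216.53 bits
ratio = original_size / compressed_size = 37896 / 22216.53 = 1.7058

Compression ratio = 1.7058


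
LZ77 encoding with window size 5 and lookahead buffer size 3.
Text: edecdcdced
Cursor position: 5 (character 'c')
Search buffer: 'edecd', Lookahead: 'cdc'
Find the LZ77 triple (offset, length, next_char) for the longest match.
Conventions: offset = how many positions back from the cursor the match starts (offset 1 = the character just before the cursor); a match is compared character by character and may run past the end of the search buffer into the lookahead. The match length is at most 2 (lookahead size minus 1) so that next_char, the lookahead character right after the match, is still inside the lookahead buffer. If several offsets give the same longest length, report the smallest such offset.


Try each offset into the search buffer:
  offset=1 (pos 4, char 'd'): match length 0
  offset=2 (pos 3, char 'c'): match length 2
  offset=3 (pos 2, char 'e'): match length 0
  offset=4 (pos 1, char 'd'): match length 0
  offset=5 (pos 0, char 'e'): match length 0
Longest match has length 2 at offset 2.
next_char = character at position 5 + 2 = 7 -> 'c'

Best match: offset=2, length=2 (matching 'cd' starting at position 3)
LZ77 triple: (2, 2, 'c')


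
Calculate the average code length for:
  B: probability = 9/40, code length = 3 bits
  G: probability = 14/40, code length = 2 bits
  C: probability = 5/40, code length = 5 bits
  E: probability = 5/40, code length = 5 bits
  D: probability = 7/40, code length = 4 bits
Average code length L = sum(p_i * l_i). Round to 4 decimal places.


Weighted contributions p_i * l_i:
  B: (9/40) * 3 = 27/40
  G: (14/40) * 2 = 28/40
  C: (5/40) * 5 = 25/40
  E: (5/40) * 5 = 25/40
  D: (7/40) * 4 = 28/40
Sum = (27 + 28 + 25 + 25 + 28)/40 = 133/40

L = 133/40 = 3.3250 bits/symbol


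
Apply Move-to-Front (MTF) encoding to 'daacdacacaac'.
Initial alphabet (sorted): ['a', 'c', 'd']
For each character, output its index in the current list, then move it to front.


MTF encoding:
'd': index 2 in ['a', 'c', 'd'] -> ['d', 'a', 'c']
'a': index 1 in ['d', 'a', 'c'] -> ['a', 'd', 'c']
'a': index 0 in ['a', 'd', 'c'] -> ['a', 'd', 'c']
'c': index 2 in ['a', 'd', 'c'] -> ['c', 'a', 'd']
'd': index 2 in ['c', 'a', 'd'] -> ['d', 'c', 'a']
'a': index 2 in ['d', 'c', 'a'] -> ['a', 'd', 'c']
'c': index 2 in ['a', 'd', 'c'] -> ['c', 'a', 'd']
'a': index 1 in ['c', 'a', 'd'] -> ['a', 'c', 'd']
'c': index 1 in ['a', 'c', 'd'] -> ['c', 'a', 'd']
'a': index 1 in ['c', 'a', 'd'] -> ['a', 'c', 'd']
'a': index 0 in ['a', 'c', 'd'] -> ['a', 'c', 'd']
'c': index 1 in ['a', 'c', 'd'] -> ['c', 'a', 'd']


Output: [2, 1, 0, 2, 2, 2, 2, 1, 1, 1, 0, 1]


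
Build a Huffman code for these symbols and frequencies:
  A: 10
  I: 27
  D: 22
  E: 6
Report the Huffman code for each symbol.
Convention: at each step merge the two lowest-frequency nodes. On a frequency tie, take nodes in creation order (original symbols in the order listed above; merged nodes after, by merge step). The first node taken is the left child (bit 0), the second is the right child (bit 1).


Huffman tree construction:
Step 1: Merge E(6) + A(10) = 16
Step 2: Merge (E+A)(16) + D(22) = 38
Step 3: Merge I(27) + ((E+A)+D)(38) = 65
Read each symbol's code off the tree from the root (left child = 0, right child = 1).

Codes:
  A: 101 (length 3)
  I: 0 (length 1)
  D: 11 (length 2)
  E: 100 (length 3)
Average code length: 119/65 = 1.8308 bits/symbol


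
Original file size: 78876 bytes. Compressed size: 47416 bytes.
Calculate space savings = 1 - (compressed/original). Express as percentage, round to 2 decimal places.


ratio = compressed/original = 47416/78876 = 0.601146
savings = 1 - ratio = 1 - 0.601146 = 0.398854
as a percentage: 0.398854 * 100 = 39.89%

Space savings = 1 - 47416/78876 = 39.89%


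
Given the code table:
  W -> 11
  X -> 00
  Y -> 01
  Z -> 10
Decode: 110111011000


Decoding:
11 -> W
01 -> Y
11 -> W
01 -> Y
10 -> Z
00 -> X


Result: WYWYZX


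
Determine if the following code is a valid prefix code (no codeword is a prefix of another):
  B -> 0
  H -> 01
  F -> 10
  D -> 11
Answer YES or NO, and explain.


Checking each pair (does one codeword prefix another?):
  B='0' vs H='01': prefix -- VIOLATION

NO -- this is NOT a valid prefix code. B (0) is a prefix of H (01).


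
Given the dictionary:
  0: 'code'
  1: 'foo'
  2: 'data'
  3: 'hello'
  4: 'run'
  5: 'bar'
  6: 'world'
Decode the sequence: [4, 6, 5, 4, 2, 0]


Look up each index in the dictionary:
  4 -> 'run'
  6 -> 'world'
  5 -> 'bar'
  4 -> 'run'
  2 -> 'data'
  0 -> 'code'

Decoded: "run world bar run data code"


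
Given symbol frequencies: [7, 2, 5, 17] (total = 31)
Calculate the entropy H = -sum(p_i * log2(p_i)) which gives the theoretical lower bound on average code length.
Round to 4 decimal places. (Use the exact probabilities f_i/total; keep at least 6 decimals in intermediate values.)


Per-symbol terms -p_i * log2(p_i) with p_i = f_i/31:
  p = 7/31 = 0.225806: log2(p) = -2.146841, -p*log2(p) = 0.484771
  p = 2/31 = 0.064516: log2(p) = -3.954196, -p*log2(p) = 0.255109
  p = 5/31 = 0.161290: log2(p) = -2.632268, -p*log2(p) = 0.424559
  p = 17/31 = 0.548387: log2(p) = -0.866733, -p*log2(p) = 0.475305
H = 0.484771 + 0.255109 + 0.424559 + 0.475305 = 1.639744

H = 1.6397 bits/symbol


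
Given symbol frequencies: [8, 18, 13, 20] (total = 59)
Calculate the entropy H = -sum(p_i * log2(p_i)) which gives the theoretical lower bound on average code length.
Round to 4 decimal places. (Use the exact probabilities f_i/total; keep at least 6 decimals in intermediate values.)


Per-symbol terms -p_i * log2(p_i) with p_i = f_i/59:
  p = 8/59 = 0.135593: log2(p) = -2.882643, -p*log2(p) = 0.390867
  p = 18/59 = 0.305085: log2(p) = -1.712718, -p*log2(p) = 0.522524
  p = 13/59 = 0.220339: log2(p) = -2.182203, -p*log2(p) = 0.480824
  p = 20/59 = 0.338983: log2(p) = -1.560715, -p*log2(p) = 0.529056
H = 0.390867 + 0.522524 + 0.480824 + 0.529056 = 1.923271

H = 1.9233 bits/symbol


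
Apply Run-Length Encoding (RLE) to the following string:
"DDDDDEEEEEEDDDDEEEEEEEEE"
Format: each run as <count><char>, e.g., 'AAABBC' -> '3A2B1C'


Scanning runs left to right:
  i=0: run of 'D' x 5 -> '5D'
  i=5: run of 'E' x 6 -> '6E'
  i=11: run of 'D' x 4 -> '4D'
  i=15: run of 'E' x 9 -> '9E'

RLE = 5D6E4D9E


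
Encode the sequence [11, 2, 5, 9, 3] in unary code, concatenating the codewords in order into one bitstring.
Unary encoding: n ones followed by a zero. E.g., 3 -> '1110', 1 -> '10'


Encode each number as n ones followed by a terminating 0:
  11 -> 111111111110 (12 bits)
  2 -> 110 (3 bits)
  5 -> 111110 (6 bits)
  9 -> 1111111110 (10 bits)
  3 -> 1110 (4 bits)
Total length = 12 + 3 + 6 + 10 + 4 = 35 bits.

Unary([11, 2, 5, 9, 3]) = 11111111111011011111011111111101110 (35 bits)


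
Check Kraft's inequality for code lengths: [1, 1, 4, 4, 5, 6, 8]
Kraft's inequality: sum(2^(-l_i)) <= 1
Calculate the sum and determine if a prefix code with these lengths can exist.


Sum = 2^(-1) + 2^(-1) + 2^(-4) + 2^(-4) + 2^(-5) + 2^(-6) + 2^(-8)
    = 0.5 + 0.5 + 0.0625 + 0.0625 + 0.03125 + 0.015625 + 0.00390625
    = 301/256 = 1.17578125
Since 1.17578125 > 1, Kraft's inequality is NOT satisfied.
A prefix code with these lengths CANNOT exist.

Kraft sum = 1.17578125. Not satisfied.


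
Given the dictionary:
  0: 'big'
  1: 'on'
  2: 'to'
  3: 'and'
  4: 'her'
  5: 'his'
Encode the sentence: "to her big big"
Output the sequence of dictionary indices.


Look up each word in the dictionary:
  'to' -> 2
  'her' -> 4
  'big' -> 0
  'big' -> 0

Encoded: [2, 4, 0, 0]


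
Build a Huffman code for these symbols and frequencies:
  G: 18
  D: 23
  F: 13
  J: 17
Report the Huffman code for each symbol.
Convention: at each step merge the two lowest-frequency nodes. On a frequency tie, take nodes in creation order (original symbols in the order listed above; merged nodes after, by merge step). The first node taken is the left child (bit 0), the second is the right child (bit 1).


Huffman tree construction:
Step 1: Merge F(13) + J(17) = 30
Step 2: Merge G(18) + D(23) = 41
Step 3: Merge (F+J)(30) + (G+D)(41) = 71
Read each symbol's code off the tree from the root (left child = 0, right child = 1).

Codes:
  G: 10 (length 2)
  D: 11 (length 2)
  F: 00 (length 2)
  J: 01 (length 2)
Average code length: 142/71 = 2.0000 bits/symbol


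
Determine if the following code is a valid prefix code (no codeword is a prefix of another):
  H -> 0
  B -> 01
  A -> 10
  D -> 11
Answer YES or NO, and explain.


Checking each pair (does one codeword prefix another?):
  H='0' vs B='01': prefix -- VIOLATION

NO -- this is NOT a valid prefix code. H (0) is a prefix of B (01).


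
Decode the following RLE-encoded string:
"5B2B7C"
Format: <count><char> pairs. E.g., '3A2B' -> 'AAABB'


Expanding each <count><char> pair:
  5B -> 'BBBBB'
  2B -> 'BB'
  7C -> 'CCCCCCC'

Decoded = BBBBBBBCCCCCCC


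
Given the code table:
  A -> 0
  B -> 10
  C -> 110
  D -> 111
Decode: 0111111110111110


Decoding:
0 -> A
111 -> D
111 -> D
110 -> C
111 -> D
110 -> C


Result: ADDCDC


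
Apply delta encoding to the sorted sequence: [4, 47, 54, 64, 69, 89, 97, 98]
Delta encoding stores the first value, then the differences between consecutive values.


First value: 4
Deltas:
  47 - 4 = 43
  54 - 47 = 7
  64 - 54 = 10
  69 - 64 = 5
  89 - 69 = 20
  97 - 89 = 8
  98 - 97 = 1


Delta encoded: [4, 43, 7, 10, 5, 20, 8, 1]


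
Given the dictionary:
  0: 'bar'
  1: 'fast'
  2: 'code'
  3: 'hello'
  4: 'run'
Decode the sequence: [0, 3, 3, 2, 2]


Look up each index in the dictionary:
  0 -> 'bar'
  3 -> 'hello'
  3 -> 'hello'
  2 -> 'code'
  2 -> 'code'

Decoded: "bar hello hello code code"


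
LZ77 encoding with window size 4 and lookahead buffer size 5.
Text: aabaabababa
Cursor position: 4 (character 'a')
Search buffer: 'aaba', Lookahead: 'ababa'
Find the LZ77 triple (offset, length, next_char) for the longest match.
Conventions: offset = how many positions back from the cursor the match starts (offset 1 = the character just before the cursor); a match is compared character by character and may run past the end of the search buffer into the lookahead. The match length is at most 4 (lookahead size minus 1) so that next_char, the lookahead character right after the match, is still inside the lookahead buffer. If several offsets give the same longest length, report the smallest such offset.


Try each offset into the search buffer:
  offset=1 (pos 3, char 'a'): match length 1
  offset=2 (pos 2, char 'b'): match length 0
  offset=3 (pos 1, char 'a'): match length 3
  offset=4 (pos 0, char 'a'): match length 1
Longest match has length 3 at offset 3.
next_char = character at position 4 + 3 = 7 -> 'b'

Best match: offset=3, length=3 (matching 'aba' starting at position 1)
LZ77 triple: (3, 3, 'b')


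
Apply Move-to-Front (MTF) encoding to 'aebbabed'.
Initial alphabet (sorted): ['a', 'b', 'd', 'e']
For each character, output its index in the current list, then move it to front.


MTF encoding:
'a': index 0 in ['a', 'b', 'd', 'e'] -> ['a', 'b', 'd', 'e']
'e': index 3 in ['a', 'b', 'd', 'e'] -> ['e', 'a', 'b', 'd']
'b': index 2 in ['e', 'a', 'b', 'd'] -> ['b', 'e', 'a', 'd']
'b': index 0 in ['b', 'e', 'a', 'd'] -> ['b', 'e', 'a', 'd']
'a': index 2 in ['b', 'e', 'a', 'd'] -> ['a', 'b', 'e', 'd']
'b': index 1 in ['a', 'b', 'e', 'd'] -> ['b', 'a', 'e', 'd']
'e': index 2 in ['b', 'a', 'e', 'd'] -> ['e', 'b', 'a', 'd']
'd': index 3 in ['e', 'b', 'a', 'd'] -> ['d', 'e', 'b', 'a']


Output: [0, 3, 2, 0, 2, 1, 2, 3]


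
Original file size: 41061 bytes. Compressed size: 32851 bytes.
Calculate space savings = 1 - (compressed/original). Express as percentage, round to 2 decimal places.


ratio = compressed/original = 32851/41061 = 0.800054
savings = 1 - ratio = 1 - 0.800054 = 0.199946
as a percentage: 0.199946 * 100 = 19.99%

Space savings = 1 - 32851/41061 = 19.99%


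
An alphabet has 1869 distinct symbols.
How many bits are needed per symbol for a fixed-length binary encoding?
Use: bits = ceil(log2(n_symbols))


log2(1869) = 10.8681
Bracket: 2^10 = 1024 < 1869 <= 2^11 = 2048
So ceil(log2(1869)) = 11

bits = ceil(log2(1869)) = ceil(10.8681) = 11 bits


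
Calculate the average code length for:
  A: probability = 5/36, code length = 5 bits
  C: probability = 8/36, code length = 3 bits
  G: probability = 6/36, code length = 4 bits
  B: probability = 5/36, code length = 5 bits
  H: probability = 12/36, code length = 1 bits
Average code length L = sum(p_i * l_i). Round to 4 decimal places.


Weighted contributions p_i * l_i:
  A: (5/36) * 5 = 25/36
  C: (8/36) * 3 = 24/36
  G: (6/36) * 4 = 24/36
  B: (5/36) * 5 = 25/36
  H: (12/36) * 1 = 12/36
Sum = (25 + 24 + 24 + 25 + 12)/36 = 110/36

L = 110/36 = 3.0556 bits/symbol


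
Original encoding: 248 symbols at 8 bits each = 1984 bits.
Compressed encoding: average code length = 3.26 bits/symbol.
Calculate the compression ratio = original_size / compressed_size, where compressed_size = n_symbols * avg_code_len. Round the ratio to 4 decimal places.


original_size = n_symbols * orig_bits = 248 * 8 = 1984 bits
compressed_size = n_symbols * avg_code_len = 248 * 3.26 = 808.48 bits
ratio = original_size / compressed_size = 1984 / 808.48 = 2.454

Compression ratio = 2.454


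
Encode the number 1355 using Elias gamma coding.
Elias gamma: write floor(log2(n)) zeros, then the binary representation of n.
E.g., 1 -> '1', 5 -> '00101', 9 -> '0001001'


num_bits = floor(log2(1355)) + 1 = 11
leading_zeros = num_bits - 1 = 10
binary(1355) = 10101001011

Elias gamma(1355) = '0000000000' + '10101001011' = 000000000010101001011 (21 bits)


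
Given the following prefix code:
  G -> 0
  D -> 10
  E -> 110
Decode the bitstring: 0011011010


Decoding step by step:
Bits 0 -> G
Bits 0 -> G
Bits 110 -> E
Bits 110 -> E
Bits 10 -> D


Decoded message: GGEED


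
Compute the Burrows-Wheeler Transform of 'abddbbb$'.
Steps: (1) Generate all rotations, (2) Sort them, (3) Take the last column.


Rotations (sorted):
  0: $abddbbb -> last char: b
  1: abddbbb$ -> last char: $
  2: b$abddbb -> last char: b
  3: bb$abddb -> last char: b
  4: bbb$abdd -> last char: d
  5: bddbbb$a -> last char: a
  6: dbbb$abd -> last char: d
  7: ddbbb$ab -> last char: b


BWT = b$bbdadb


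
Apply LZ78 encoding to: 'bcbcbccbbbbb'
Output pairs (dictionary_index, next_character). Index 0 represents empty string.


LZ78 encoding steps:
Dictionary: {0: ''}
Step 1: w='' (idx 0), next='b' -> output (0, 'b'), add 'b' as idx 1
Step 2: w='' (idx 0), next='c' -> output (0, 'c'), add 'c' as idx 2
Step 3: w='b' (idx 1), next='c' -> output (1, 'c'), add 'bc' as idx 3
Step 4: w='bc' (idx 3), next='c' -> output (3, 'c'), add 'bcc' as idx 4
Step 5: w='b' (idx 1), next='b' -> output (1, 'b'), add 'bb' as idx 5
Step 6: w='bb' (idx 5), next='b' -> output (5, 'b'), add 'bbb' as idx 6


Encoded: [(0, 'b'), (0, 'c'), (1, 'c'), (3, 'c'), (1, 'b'), (5, 'b')]


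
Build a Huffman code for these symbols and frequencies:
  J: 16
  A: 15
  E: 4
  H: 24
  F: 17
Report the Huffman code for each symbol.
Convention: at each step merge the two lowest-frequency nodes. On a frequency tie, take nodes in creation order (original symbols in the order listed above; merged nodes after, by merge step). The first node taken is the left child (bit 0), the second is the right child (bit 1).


Huffman tree construction:
Step 1: Merge E(4) + A(15) = 19
Step 2: Merge J(16) + F(17) = 33
Step 3: Merge (E+A)(19) + H(24) = 43
Step 4: Merge (J+F)(33) + ((E+A)+H)(43) = 76
Read each symbol's code off the tree from the root (left child = 0, right child = 1).

Codes:
  J: 00 (length 2)
  A: 101 (length 3)
  E: 100 (length 3)
  H: 11 (length 2)
  F: 01 (length 2)
Average code length: 171/76 = 2.2500 bits/symbol


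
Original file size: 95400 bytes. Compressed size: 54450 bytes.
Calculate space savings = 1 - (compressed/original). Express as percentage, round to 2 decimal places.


ratio = compressed/original = 54450/95400 = 0.570755
savings = 1 - ratio = 1 - 0.570755 = 0.429245
as a percentage: 0.429245 * 100 = 42.92%

Space savings = 1 - 54450/95400 = 42.92%


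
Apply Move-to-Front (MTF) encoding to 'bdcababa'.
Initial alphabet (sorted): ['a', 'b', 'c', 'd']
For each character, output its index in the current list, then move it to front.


MTF encoding:
'b': index 1 in ['a', 'b', 'c', 'd'] -> ['b', 'a', 'c', 'd']
'd': index 3 in ['b', 'a', 'c', 'd'] -> ['d', 'b', 'a', 'c']
'c': index 3 in ['d', 'b', 'a', 'c'] -> ['c', 'd', 'b', 'a']
'a': index 3 in ['c', 'd', 'b', 'a'] -> ['a', 'c', 'd', 'b']
'b': index 3 in ['a', 'c', 'd', 'b'] -> ['b', 'a', 'c', 'd']
'a': index 1 in ['b', 'a', 'c', 'd'] -> ['a', 'b', 'c', 'd']
'b': index 1 in ['a', 'b', 'c', 'd'] -> ['b', 'a', 'c', 'd']
'a': index 1 in ['b', 'a', 'c', 'd'] -> ['a', 'b', 'c', 'd']


Output: [1, 3, 3, 3, 3, 1, 1, 1]


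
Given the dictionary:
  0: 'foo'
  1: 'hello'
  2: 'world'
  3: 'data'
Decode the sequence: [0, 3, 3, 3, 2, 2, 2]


Look up each index in the dictionary:
  0 -> 'foo'
  3 -> 'data'
  3 -> 'data'
  3 -> 'data'
  2 -> 'world'
  2 -> 'world'
  2 -> 'world'

Decoded: "foo data data data world world world"
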